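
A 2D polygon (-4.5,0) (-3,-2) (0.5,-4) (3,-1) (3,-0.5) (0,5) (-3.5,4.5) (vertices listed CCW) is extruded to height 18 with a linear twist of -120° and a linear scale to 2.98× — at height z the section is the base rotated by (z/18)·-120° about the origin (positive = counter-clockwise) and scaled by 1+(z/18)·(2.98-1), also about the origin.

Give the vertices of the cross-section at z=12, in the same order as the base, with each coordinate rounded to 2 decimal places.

Cross-section at z=12: (-1.81,10.28) (-5.78,6.05) (-8.94,-2.75) (-1.08,-7.26) (0.07,-7.06) (11.42,2.01) (8.87,9.81)

t = z/height = 12/18 = 0.666667
s = 1 + (scale-1)·z/height = 1 + (2.98-1)·12/18 = 2.320000
θ = twist·z/height = -120°·12/18 = -80.0000° = -1.396263 rad
cos θ = 0.173648, sin θ = -0.984808 (intermediates below are computed at full precision and shown rounded to 5 d.p.)
v1: (-4.5,0) → rotate → (-0.78142,4.43163) → ×s → (-1.81289,10.28139) → (-1.81,10.28)
v2: (-3,-2) → rotate → (-2.49056,2.60713) → ×s → (-5.77810,6.04853) → (-5.78,6.05)
v3: (0.5,-4) → rotate → (-3.85241,-1.18700) → ×s → (-8.93758,-2.75383) → (-8.94,-2.75)
v4: (3,-1) → rotate → (-0.46386,-3.12807) → ×s → (-1.07616,-7.25713) → (-1.08,-7.26)
v5: (3,-0.5) → rotate → (0.02854,-3.04125) → ×s → (0.06621,-7.05569) → (0.07,-7.06)
v6: (0,5) → rotate → (4.92404,0.86824) → ×s → (11.42377,2.01432) → (11.42,2.01)
v7: (-3.5,4.5) → rotate → (3.82387,4.22824) → ×s → (8.87137,9.80953) → (8.87,9.81)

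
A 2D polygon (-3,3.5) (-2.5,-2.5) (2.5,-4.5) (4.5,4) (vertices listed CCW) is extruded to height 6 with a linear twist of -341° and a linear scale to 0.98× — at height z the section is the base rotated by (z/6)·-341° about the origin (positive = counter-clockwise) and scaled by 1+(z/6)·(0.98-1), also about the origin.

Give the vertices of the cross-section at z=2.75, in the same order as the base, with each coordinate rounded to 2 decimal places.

Cross-section at z=2.75: (4.12,-1.98) (1.27,3.26) (-4.06,3.09) (-2.49,-5.42)

t = z/height = 2.75/6 = 0.458333
s = 1 + (scale-1)·z/height = 1 + (0.98-1)·2.75/6 = 0.990833
θ = twist·z/height = -341°·2.75/6 = -156.2917° = -2.727804 rad
cos θ = -0.915604, sin θ = -0.402081 (intermediates below are computed at full precision and shown rounded to 5 d.p.)
v1: (-3,3.5) → rotate → (4.15410,-1.99837) → ×s → (4.11602,-1.98005) → (4.12,-1.98)
v2: (-2.5,-2.5) → rotate → (1.28381,3.29421) → ×s → (1.27204,3.26402) → (1.27,3.26)
v3: (2.5,-4.5) → rotate → (-4.09837,3.11502) → ×s → (-4.06081,3.08646) → (-4.06,3.09)
v4: (4.5,4) → rotate → (-2.51189,-5.47178) → ×s → (-2.48887,-5.42162) → (-2.49,-5.42)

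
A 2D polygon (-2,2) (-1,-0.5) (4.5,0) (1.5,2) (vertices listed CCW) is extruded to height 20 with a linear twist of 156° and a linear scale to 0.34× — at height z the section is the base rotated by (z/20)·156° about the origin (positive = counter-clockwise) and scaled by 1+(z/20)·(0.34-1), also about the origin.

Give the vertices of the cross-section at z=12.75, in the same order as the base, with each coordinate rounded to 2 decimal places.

t = z/height = 12.75/20 = 0.6375
s = 1 + (scale-1)·z/height = 1 + (0.34-1)·12.75/20 = 0.579250
θ = twist·z/height = 156°·12.75/20 = 99.4500° = 1.735730 rad
cos θ = -0.164187, sin θ = 0.986429 (intermediates below are computed at full precision and shown rounded to 5 d.p.)
v1: (-2,2) → rotate → (-1.64448,-2.30123) → ×s → (-0.95257,-1.33299) → (-0.95,-1.33)
v2: (-1,-0.5) → rotate → (0.65740,-0.90434) → ×s → (0.38080,-0.52384) → (0.38,-0.52)
v3: (4.5,0) → rotate → (-0.73884,4.43893) → ×s → (-0.42797,2.57125) → (-0.43,2.57)
v4: (1.5,2) → rotate → (-2.21914,1.15127) → ×s → (-1.28544,0.66687) → (-1.29,0.67)

Cross-section at z=12.75: (-0.95,-1.33) (0.38,-0.52) (-0.43,2.57) (-1.29,0.67)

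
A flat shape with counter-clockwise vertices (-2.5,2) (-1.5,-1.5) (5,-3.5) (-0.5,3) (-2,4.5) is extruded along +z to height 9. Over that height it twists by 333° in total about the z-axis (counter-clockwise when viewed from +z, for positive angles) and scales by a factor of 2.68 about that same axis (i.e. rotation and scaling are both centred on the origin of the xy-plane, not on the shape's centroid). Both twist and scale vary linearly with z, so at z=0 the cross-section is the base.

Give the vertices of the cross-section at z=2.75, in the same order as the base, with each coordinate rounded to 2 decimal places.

Cross-section at z=2.75: (-2.19,-4.32) (2.68,-1.76) (3.64,8.49) (-4.29,-1.67) (-6.05,-4.35)

t = z/height = 2.75/9 = 0.305556
s = 1 + (scale-1)·z/height = 1 + (2.68-1)·2.75/9 = 1.513333
θ = twist·z/height = 333°·2.75/9 = 101.7500° = 1.775873 rad
cos θ = -0.203642, sin θ = 0.979045 (intermediates below are computed at full precision and shown rounded to 5 d.p.)
v1: (-2.5,2) → rotate → (-1.44899,-2.85490) → ×s → (-2.19280,-4.32041) → (-2.19,-4.32)
v2: (-1.5,-1.5) → rotate → (1.77403,-1.16311) → ×s → (2.68470,-1.76017) → (2.68,-1.76)
v3: (5,-3.5) → rotate → (2.40845,5.60797) → ×s → (3.64479,8.48673) → (3.64,8.49)
v4: (-0.5,3) → rotate → (-2.83532,-1.10045) → ×s → (-4.29078,-1.66534) → (-4.29,-1.67)
v5: (-2,4.5) → rotate → (-3.99842,-2.87448) → ×s → (-6.05094,-4.35004) → (-6.05,-4.35)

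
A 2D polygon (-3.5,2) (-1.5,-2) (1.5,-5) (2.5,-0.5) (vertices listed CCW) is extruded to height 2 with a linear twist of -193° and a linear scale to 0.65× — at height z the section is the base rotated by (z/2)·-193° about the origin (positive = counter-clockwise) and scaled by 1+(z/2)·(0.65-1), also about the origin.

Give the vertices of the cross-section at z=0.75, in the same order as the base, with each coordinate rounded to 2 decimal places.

t = z/height = 0.75/2 = 0.375
s = 1 + (scale-1)·z/height = 1 + (0.65-1)·0.75/2 = 0.868750
θ = twist·z/height = -193°·0.75/2 = -72.3750° = -1.263182 rad
cos θ = 0.302786, sin θ = -0.953059 (intermediates below are computed at full precision and shown rounded to 5 d.p.)
v1: (-3.5,2) → rotate → (0.84637,3.94128) → ×s → (0.73528,3.42398) → (0.74,3.42)
v2: (-1.5,-2) → rotate → (-2.36030,0.82402) → ×s → (-2.05051,0.71586) → (-2.05,0.72)
v3: (1.5,-5) → rotate → (-4.31111,-2.94352) → ×s → (-3.74528,-2.55718) → (-3.75,-2.56)
v4: (2.5,-0.5) → rotate → (0.28044,-2.53404) → ×s → (0.24363,-2.20145) → (0.24,-2.20)

Cross-section at z=0.75: (0.74,3.42) (-2.05,0.72) (-3.75,-2.56) (0.24,-2.20)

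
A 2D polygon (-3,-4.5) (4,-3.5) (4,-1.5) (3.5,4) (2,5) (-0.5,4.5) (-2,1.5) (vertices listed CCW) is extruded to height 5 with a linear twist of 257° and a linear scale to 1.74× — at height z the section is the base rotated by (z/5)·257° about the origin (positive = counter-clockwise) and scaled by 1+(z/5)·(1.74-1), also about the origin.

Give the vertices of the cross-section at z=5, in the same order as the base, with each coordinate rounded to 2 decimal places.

Cross-section at z=5: (-6.46,6.85) (-7.50,-5.41) (-4.11,-6.19) (5.41,-7.50) (7.69,-5.35) (7.83,-0.91) (3.33,2.80)

t = z/height = 5/5 = 1
s = 1 + (scale-1)·z/height = 1 + (1.74-1)·5/5 = 1.740000
θ = twist·z/height = 257°·5/5 = 257.0000° = 4.485496 rad
cos θ = -0.224951, sin θ = -0.974370 (intermediates below are computed at full precision and shown rounded to 5 d.p.)
v1: (-3,-4.5) → rotate → (-3.70981,3.93539) → ×s → (-6.45507,6.84758) → (-6.46,6.85)
v2: (4,-3.5) → rotate → (-4.31010,-3.11015) → ×s → (-7.49957,-5.41166) → (-7.50,-5.41)
v3: (4,-1.5) → rotate → (-2.36136,-3.56005) → ×s → (-4.10877,-6.19449) → (-4.11,-6.19)
v4: (3.5,4) → rotate → (3.11015,-4.31010) → ×s → (5.41166,-7.49957) → (5.41,-7.50)
v5: (2,5) → rotate → (4.42195,-3.07350) → ×s → (7.69419,-5.34788) → (7.69,-5.35)
v6: (-0.5,4.5) → rotate → (4.49714,-0.52509) → ×s → (7.82503,-0.91366) → (7.83,-0.91)
v7: (-2,1.5) → rotate → (1.91146,1.61131) → ×s → (3.32594,2.80369) → (3.33,2.80)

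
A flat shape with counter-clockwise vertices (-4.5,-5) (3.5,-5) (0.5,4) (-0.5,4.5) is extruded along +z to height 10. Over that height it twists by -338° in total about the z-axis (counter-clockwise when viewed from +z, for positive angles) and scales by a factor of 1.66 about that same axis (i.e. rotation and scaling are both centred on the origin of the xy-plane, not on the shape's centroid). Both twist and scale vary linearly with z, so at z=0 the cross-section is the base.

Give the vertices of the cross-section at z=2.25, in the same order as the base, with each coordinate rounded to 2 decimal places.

Cross-section at z=2.25: (-6.82,3.63) (-4.60,-5.29) (4.60,0.55) (4.88,1.80)

t = z/height = 2.25/10 = 0.225
s = 1 + (scale-1)·z/height = 1 + (1.66-1)·2.25/10 = 1.148500
θ = twist·z/height = -338°·2.25/10 = -76.0500° = -1.327323 rad
cos θ = 0.241075, sin θ = -0.970506 (intermediates below are computed at full precision and shown rounded to 5 d.p.)
v1: (-4.5,-5) → rotate → (-5.93737,3.16190) → ×s → (-6.81907,3.63145) → (-6.82,3.63)
v2: (3.5,-5) → rotate → (-4.00877,-4.60215) → ×s → (-4.60407,-5.28557) → (-4.60,-5.29)
v3: (0.5,4) → rotate → (4.00256,0.47905) → ×s → (4.59694,0.55019) → (4.60,0.55)
v4: (-0.5,4.5) → rotate → (4.24674,1.57009) → ×s → (4.87738,1.80325) → (4.88,1.80)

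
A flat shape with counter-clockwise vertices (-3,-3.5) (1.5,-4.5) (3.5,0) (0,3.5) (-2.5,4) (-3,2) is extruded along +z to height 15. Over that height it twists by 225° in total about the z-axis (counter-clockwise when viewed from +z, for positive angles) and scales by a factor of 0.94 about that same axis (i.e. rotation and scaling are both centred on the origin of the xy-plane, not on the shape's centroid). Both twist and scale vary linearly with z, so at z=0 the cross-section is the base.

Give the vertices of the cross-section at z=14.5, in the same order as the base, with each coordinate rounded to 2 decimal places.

t = z/height = 14.5/15 = 0.966667
s = 1 + (scale-1)·z/height = 1 + (0.94-1)·14.5/15 = 0.942000
θ = twist·z/height = 225°·14.5/15 = 217.5000° = 3.796091 rad
cos θ = -0.793353, sin θ = -0.608761 (intermediates below are computed at full precision and shown rounded to 5 d.p.)
v1: (-3,-3.5) → rotate → (0.24940,4.60302) → ×s → (0.23493,4.33605) → (0.23,4.34)
v2: (1.5,-4.5) → rotate → (-3.92946,2.65695) → ×s → (-3.70155,2.50284) → (-3.70,2.50)
v3: (3.5,0) → rotate → (-2.77674,-2.13067) → ×s → (-2.61569,-2.00709) → (-2.62,-2.01)
v4: (0,3.5) → rotate → (2.13067,-2.77674) → ×s → (2.00709,-2.61569) → (2.01,-2.62)
v5: (-2.5,4) → rotate → (4.41843,-1.65151) → ×s → (4.16216,-1.55572) → (4.16,-1.56)
v6: (-3,2) → rotate → (3.59758,0.23958) → ×s → (3.38892,0.22568) → (3.39,0.23)

Cross-section at z=14.5: (0.23,4.34) (-3.70,2.50) (-2.62,-2.01) (2.01,-2.62) (4.16,-1.56) (3.39,0.23)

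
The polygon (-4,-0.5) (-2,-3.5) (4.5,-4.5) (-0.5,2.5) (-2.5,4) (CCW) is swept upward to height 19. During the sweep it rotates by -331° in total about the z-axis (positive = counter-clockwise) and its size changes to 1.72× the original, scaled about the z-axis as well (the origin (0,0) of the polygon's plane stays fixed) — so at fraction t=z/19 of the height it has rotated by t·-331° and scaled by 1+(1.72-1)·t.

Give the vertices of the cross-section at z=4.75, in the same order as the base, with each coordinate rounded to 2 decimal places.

t = z/height = 4.75/19 = 0.25
s = 1 + (scale-1)·z/height = 1 + (1.72-1)·4.75/19 = 1.180000
θ = twist·z/height = -331°·4.75/19 = -82.7500° = -1.444260 rad
cos θ = 0.126199, sin θ = -0.992005 (intermediates below are computed at full precision and shown rounded to 5 d.p.)
v1: (-4,-0.5) → rotate → (-1.00080,3.90492) → ×s → (-1.18094,4.60781) → (-1.18,4.61)
v2: (-2,-3.5) → rotate → (-3.72442,1.54231) → ×s → (-4.39481,1.81993) → (-4.39,1.82)
v3: (4.5,-4.5) → rotate → (-3.89613,-5.03192) → ×s → (-4.59743,-5.93766) → (-4.60,-5.94)
v4: (-0.5,2.5) → rotate → (2.41691,0.81150) → ×s → (2.85196,0.95757) → (2.85,0.96)
v5: (-2.5,4) → rotate → (3.65252,2.98481) → ×s → (4.30998,3.52207) → (4.31,3.52)

Cross-section at z=4.75: (-1.18,4.61) (-4.39,1.82) (-4.60,-5.94) (2.85,0.96) (4.31,3.52)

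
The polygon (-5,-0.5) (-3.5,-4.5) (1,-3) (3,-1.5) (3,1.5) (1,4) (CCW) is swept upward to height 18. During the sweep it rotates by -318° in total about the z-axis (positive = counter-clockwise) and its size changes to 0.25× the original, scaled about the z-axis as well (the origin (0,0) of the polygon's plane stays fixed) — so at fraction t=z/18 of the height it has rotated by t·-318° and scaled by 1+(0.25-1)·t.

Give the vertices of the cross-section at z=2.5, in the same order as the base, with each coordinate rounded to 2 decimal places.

Cross-section at z=2.5: (-3.53,2.80) (-5.06,-0.71) (-1.23,-2.55) (0.99,-2.84) (2.86,-0.91) (3.14,1.95)

t = z/height = 2.5/18 = 0.138889
s = 1 + (scale-1)·z/height = 1 + (0.25-1)·2.5/18 = 0.895833
θ = twist·z/height = -318°·2.5/18 = -44.1667° = -0.770854 rad
cos θ = 0.717316, sin θ = -0.696748 (intermediates below are computed at full precision and shown rounded to 5 d.p.)
v1: (-5,-0.5) → rotate → (-3.93495,3.12508) → ×s → (-3.52506,2.79955) → (-3.53,2.80)
v2: (-3.5,-4.5) → rotate → (-5.64597,-0.78930) → ×s → (-5.05785,-0.70709) → (-5.06,-0.71)
v3: (1,-3) → rotate → (-1.37293,-2.84870) → ×s → (-1.22991,-2.55196) → (-1.23,-2.55)
v4: (3,-1.5) → rotate → (1.10683,-3.16622) → ×s → (0.99153,-2.83640) → (0.99,-2.84)
v5: (3,1.5) → rotate → (3.19707,-1.01427) → ×s → (2.86404,-0.90862) → (2.86,-0.91)
v6: (1,4) → rotate → (3.50431,2.17252) → ×s → (3.13928,1.94621) → (3.14,1.95)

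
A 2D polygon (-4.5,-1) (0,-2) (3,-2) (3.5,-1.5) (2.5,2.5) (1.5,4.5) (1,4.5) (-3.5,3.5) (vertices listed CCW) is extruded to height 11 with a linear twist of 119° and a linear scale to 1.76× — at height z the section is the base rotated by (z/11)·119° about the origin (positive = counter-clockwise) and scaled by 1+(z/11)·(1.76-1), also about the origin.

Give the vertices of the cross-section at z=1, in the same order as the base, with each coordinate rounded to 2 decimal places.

Cross-section at z=1: (-4.52,-1.95) (0.40,-2.10) (3.55,-1.50) (3.98,-0.87) (2.12,3.13) (0.67,5.03) (0.15,4.93) (-4.38,2.97)

t = z/height = 1/11 = 0.0909091
s = 1 + (scale-1)·z/height = 1 + (1.76-1)·1/11 = 1.069091
θ = twist·z/height = 119°·1/11 = 10.8182° = 0.188813 rad
cos θ = 0.982228, sin θ = 0.187693 (intermediates below are computed at full precision and shown rounded to 5 d.p.)
v1: (-4.5,-1) → rotate → (-4.23233,-1.82685) → ×s → (-4.52475,-1.95306) → (-4.52,-1.95)
v2: (0,-2) → rotate → (0.37539,-1.96446) → ×s → (0.40132,-2.10018) → (0.40,-2.10)
v3: (3,-2) → rotate → (3.32207,-1.40138) → ×s → (3.55159,-1.49820) → (3.55,-1.50)
v4: (3.5,-1.5) → rotate → (3.71934,-0.81642) → ×s → (3.97631,-0.87282) → (3.98,-0.87)
v5: (2.5,2.5) → rotate → (1.98634,2.92480) → ×s → (2.12357,3.12688) → (2.12,3.13)
v6: (1.5,4.5) → rotate → (0.62872,4.70156) → ×s → (0.67216,5.02640) → (0.67,5.03)
v7: (1,4.5) → rotate → (0.13761,4.60772) → ×s → (0.14712,4.92607) → (0.15,4.93)
v8: (-3.5,3.5) → rotate → (-4.09472,2.78087) → ×s → (-4.37763,2.97300) → (-4.38,2.97)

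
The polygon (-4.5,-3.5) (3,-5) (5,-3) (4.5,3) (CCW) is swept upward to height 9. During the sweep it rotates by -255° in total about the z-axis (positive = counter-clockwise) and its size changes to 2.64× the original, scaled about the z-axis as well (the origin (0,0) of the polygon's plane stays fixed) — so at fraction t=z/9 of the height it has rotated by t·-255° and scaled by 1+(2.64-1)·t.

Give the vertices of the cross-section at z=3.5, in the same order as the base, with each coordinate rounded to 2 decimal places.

t = z/height = 3.5/9 = 0.388889
s = 1 + (scale-1)·z/height = 1 + (2.64-1)·3.5/9 = 1.637778
θ = twist·z/height = -255°·3.5/9 = -99.1667° = -1.730785 rad
cos θ = -0.159307, sin θ = -0.987229 (intermediates below are computed at full precision and shown rounded to 5 d.p.)
v1: (-4.5,-3.5) → rotate → (-2.73842,5.00011) → ×s → (-4.48493,8.18906) → (-4.48,8.19)
v2: (3,-5) → rotate → (-5.41407,-2.16515) → ×s → (-8.86704,-3.54604) → (-8.87,-3.55)
v3: (5,-3) → rotate → (-3.75822,-4.45822) → ×s → (-6.15513,-7.30158) → (-6.16,-7.30)
v4: (4.5,3) → rotate → (2.24481,-4.92045) → ×s → (3.67649,-8.05861) → (3.68,-8.06)

Cross-section at z=3.5: (-4.48,8.19) (-8.87,-3.55) (-6.16,-7.30) (3.68,-8.06)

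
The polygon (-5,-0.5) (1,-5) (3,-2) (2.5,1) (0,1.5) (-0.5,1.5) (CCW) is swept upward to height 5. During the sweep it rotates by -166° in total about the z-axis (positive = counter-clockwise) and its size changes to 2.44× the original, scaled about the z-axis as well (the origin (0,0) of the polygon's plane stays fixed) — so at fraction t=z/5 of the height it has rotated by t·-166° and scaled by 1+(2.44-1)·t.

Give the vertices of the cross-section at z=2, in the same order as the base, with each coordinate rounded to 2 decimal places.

Cross-section at z=2: (-3.88,6.91) (-6.59,-4.60) (-1.00,-5.59) (3.02,-2.98) (2.17,0.95) (1.85,1.67)

t = z/height = 2/5 = 0.4
s = 1 + (scale-1)·z/height = 1 + (2.44-1)·2/5 = 1.576000
θ = twist·z/height = -166°·2/5 = -66.4000° = -1.158899 rad
cos θ = 0.400349, sin θ = -0.916363 (intermediates below are computed at full precision and shown rounded to 5 d.p.)
v1: (-5,-0.5) → rotate → (-2.45993,4.38164) → ×s → (-3.87684,6.90546) → (-3.88,6.91)
v2: (1,-5) → rotate → (-4.18146,-2.91811) → ×s → (-6.58999,-4.59894) → (-6.59,-4.60)
v3: (3,-2) → rotate → (-0.63168,-3.54979) → ×s → (-0.99553,-5.59446) → (-1.00,-5.59)
v4: (2.5,1) → rotate → (1.91724,-1.89056) → ×s → (3.02156,-2.97952) → (3.02,-2.98)
v5: (0,1.5) → rotate → (1.37454,0.60052) → ×s → (2.16628,0.94643) → (2.17,0.95)
v6: (-0.5,1.5) → rotate → (1.17437,1.05870) → ×s → (1.85081,1.66852) → (1.85,1.67)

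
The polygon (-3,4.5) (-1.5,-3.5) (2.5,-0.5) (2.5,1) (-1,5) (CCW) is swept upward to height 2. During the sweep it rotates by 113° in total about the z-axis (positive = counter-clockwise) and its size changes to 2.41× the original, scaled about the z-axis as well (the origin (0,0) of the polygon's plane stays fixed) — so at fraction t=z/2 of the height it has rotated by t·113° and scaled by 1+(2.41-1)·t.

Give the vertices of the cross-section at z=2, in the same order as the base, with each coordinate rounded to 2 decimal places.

Cross-section at z=2: (-7.16,-10.89) (9.18,-0.03) (-1.24,6.02) (-4.57,4.60) (-10.15,-6.93)

t = z/height = 2/2 = 1
s = 1 + (scale-1)·z/height = 1 + (2.41-1)·2/2 = 2.410000
θ = twist·z/height = 113°·2/2 = 113.0000° = 1.972222 rad
cos θ = -0.390731, sin θ = 0.920505 (intermediates below are computed at full precision and shown rounded to 5 d.p.)
v1: (-3,4.5) → rotate → (-2.97008,-4.51980) → ×s → (-7.15789,-10.89273) → (-7.16,-10.89)
v2: (-1.5,-3.5) → rotate → (3.80786,-0.01320) → ×s → (9.17695,-0.03181) → (9.18,-0.03)
v3: (2.5,-0.5) → rotate → (-0.51658,2.49663) → ×s → (-1.24495,6.01687) → (-1.24,6.02)
v4: (2.5,1) → rotate → (-1.89733,1.91053) → ×s → (-4.57257,4.60438) → (-4.57,4.60)
v5: (-1,5) → rotate → (-4.21179,-2.87416) → ×s → (-10.15042,-6.92673) → (-10.15,-6.93)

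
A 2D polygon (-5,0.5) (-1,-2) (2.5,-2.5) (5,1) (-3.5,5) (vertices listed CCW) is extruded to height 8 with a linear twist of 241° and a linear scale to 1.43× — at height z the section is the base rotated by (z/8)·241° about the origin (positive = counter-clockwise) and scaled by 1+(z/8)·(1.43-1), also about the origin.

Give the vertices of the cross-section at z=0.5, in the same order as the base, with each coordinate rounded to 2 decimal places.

t = z/height = 0.5/8 = 0.0625
s = 1 + (scale-1)·z/height = 1 + (1.43-1)·0.5/8 = 1.026875
θ = twist·z/height = 241°·0.5/8 = 15.0625° = 0.262890 rad
cos θ = 0.965643, sin θ = 0.259873 (intermediates below are computed at full precision and shown rounded to 5 d.p.)
v1: (-5,0.5) → rotate → (-4.95815,-0.81654) → ×s → (-5.09140,-0.83849) → (-5.09,-0.84)
v2: (-1,-2) → rotate → (-0.44590,-2.19116) → ×s → (-0.45788,-2.25005) → (-0.46,-2.25)
v3: (2.5,-2.5) → rotate → (3.06379,-1.76443) → ×s → (3.14613,-1.81184) → (3.15,-1.81)
v4: (5,1) → rotate → (4.56834,2.26501) → ×s → (4.69112,2.32588) → (4.69,2.33)
v5: (-3.5,5) → rotate → (-4.67911,3.91866) → ×s → (-4.80486,4.02397) → (-4.80,4.02)

Cross-section at z=0.5: (-5.09,-0.84) (-0.46,-2.25) (3.15,-1.81) (4.69,2.33) (-4.80,4.02)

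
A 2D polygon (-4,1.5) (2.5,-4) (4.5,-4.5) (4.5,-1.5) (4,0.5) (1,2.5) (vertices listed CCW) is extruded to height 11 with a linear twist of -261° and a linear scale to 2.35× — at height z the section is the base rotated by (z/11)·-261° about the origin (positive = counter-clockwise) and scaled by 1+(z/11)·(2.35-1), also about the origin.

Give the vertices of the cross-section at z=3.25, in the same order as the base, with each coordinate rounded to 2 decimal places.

Cross-section at z=3.25: (0.80,5.92) (-4.67,-4.66) (-4.73,-7.54) (-0.64,-6.60) (1.93,-5.30) (3.72,-0.58)

t = z/height = 3.25/11 = 0.295455
s = 1 + (scale-1)·z/height = 1 + (2.35-1)·3.25/11 = 1.398864
θ = twist·z/height = -261°·3.25/11 = -77.1136° = -1.345887 rad
cos θ = 0.223018, sin θ = -0.974814 (intermediates below are computed at full precision and shown rounded to 5 d.p.)
v1: (-4,1.5) → rotate → (0.57015,4.23378) → ×s → (0.79756,5.92249) → (0.80,5.92)
v2: (2.5,-4) → rotate → (-3.34171,-3.32911) → ×s → (-4.67460,-4.65697) → (-4.67,-4.66)
v3: (4.5,-4.5) → rotate → (-3.38308,-5.39025) → ×s → (-4.73247,-7.54022) → (-4.73,-7.54)
v4: (4.5,-1.5) → rotate → (-0.45864,-4.72119) → ×s → (-0.64157,-6.60430) → (-0.64,-6.60)
v5: (4,0.5) → rotate → (1.37948,-3.78775) → ×s → (1.92970,-5.29854) → (1.93,-5.30)
v6: (1,2.5) → rotate → (2.66005,-0.41727) → ×s → (3.72105,-0.58370) → (3.72,-0.58)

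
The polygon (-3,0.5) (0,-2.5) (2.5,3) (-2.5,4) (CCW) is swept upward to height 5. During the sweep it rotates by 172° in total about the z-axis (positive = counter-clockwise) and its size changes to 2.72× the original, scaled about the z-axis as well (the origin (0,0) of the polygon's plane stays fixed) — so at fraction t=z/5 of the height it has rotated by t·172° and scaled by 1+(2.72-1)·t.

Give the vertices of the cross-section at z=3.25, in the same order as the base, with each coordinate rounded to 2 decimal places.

Cross-section at z=3.25: (1.38,-6.29) (4.92,1.97) (-7.87,2.56) (-5.90,-8.06)

t = z/height = 3.25/5 = 0.65
s = 1 + (scale-1)·z/height = 1 + (2.72-1)·3.25/5 = 2.118000
θ = twist·z/height = 172°·3.25/5 = 111.8000° = 1.951278 rad
cos θ = -0.371368, sin θ = 0.928486 (intermediates below are computed at full precision and shown rounded to 5 d.p.)
v1: (-3,0.5) → rotate → (0.64986,-2.97114) → ×s → (1.37640,-6.29288) → (1.38,-6.29)
v2: (0,-2.5) → rotate → (2.32121,0.92842) → ×s → (4.91633,1.96639) → (4.92,1.97)
v3: (2.5,3) → rotate → (-3.71388,1.20711) → ×s → (-7.86599,2.55666) → (-7.87,2.56)
v4: (-2.5,4) → rotate → (-2.78552,-3.80669) → ×s → (-5.89974,-8.06256) → (-5.90,-8.06)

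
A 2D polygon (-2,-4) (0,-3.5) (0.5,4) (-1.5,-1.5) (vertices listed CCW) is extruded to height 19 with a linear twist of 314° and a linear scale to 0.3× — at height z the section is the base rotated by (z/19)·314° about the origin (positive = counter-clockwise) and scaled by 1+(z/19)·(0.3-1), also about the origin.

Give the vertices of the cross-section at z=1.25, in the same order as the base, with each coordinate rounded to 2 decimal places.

Cross-section at z=1.25: (-0.44,-4.24) (1.18,-3.12) (-0.90,3.74) (-0.83,-1.84)

t = z/height = 1.25/19 = 0.0657895
s = 1 + (scale-1)·z/height = 1 + (0.3-1)·1.25/19 = 0.953947
θ = twist·z/height = 314°·1.25/19 = 20.6579° = 0.360548 rad
cos θ = 0.935704, sin θ = 0.352787 (intermediates below are computed at full precision and shown rounded to 5 d.p.)
v1: (-2,-4) → rotate → (-0.46026,-4.44839) → ×s → (-0.43906,-4.24353) → (-0.44,-4.24)
v2: (0,-3.5) → rotate → (1.23476,-3.27496) → ×s → (1.17789,-3.12414) → (1.18,-3.12)
v3: (0.5,4) → rotate → (-0.94330,3.91921) → ×s → (-0.89986,3.73872) → (-0.90,3.74)
v4: (-1.5,-1.5) → rotate → (-0.87437,-1.93274) → ×s → (-0.83411,-1.84373) → (-0.83,-1.84)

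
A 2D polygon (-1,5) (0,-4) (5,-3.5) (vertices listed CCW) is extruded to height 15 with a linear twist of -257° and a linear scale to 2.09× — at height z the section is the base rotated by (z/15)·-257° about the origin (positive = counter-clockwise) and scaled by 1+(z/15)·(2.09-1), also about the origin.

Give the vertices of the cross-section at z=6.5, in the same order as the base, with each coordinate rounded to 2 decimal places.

t = z/height = 6.5/15 = 0.433333
s = 1 + (scale-1)·z/height = 1 + (2.09-1)·6.5/15 = 1.472333
θ = twist·z/height = -257°·6.5/15 = -111.3667° = -1.943715 rad
cos θ = -0.364335, sin θ = -0.931268 (intermediates below are computed at full precision and shown rounded to 5 d.p.)
v1: (-1,5) → rotate → (5.02067,-0.89041) → ×s → (7.39211,-1.31098) → (7.39,-1.31)
v2: (0,-4) → rotate → (-3.72507,1.45734) → ×s → (-5.48455,2.14569) → (-5.48,2.15)
v3: (5,-3.5) → rotate → (-5.08111,-3.38117) → ×s → (-7.48109,-4.97820) → (-7.48,-4.98)

Cross-section at z=6.5: (7.39,-1.31) (-5.48,2.15) (-7.48,-4.98)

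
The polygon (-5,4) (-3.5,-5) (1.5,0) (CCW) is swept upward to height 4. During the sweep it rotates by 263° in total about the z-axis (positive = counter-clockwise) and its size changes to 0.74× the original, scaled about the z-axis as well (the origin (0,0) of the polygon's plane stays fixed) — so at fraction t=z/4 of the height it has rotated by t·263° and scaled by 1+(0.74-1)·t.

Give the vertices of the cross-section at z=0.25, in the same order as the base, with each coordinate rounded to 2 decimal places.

Cross-section at z=0.25: (-5.83,2.38) (-1.91,-5.69) (1.42,0.42)

t = z/height = 0.25/4 = 0.0625
s = 1 + (scale-1)·z/height = 1 + (0.74-1)·0.25/4 = 0.983750
θ = twist·z/height = 263°·0.25/4 = 16.4375° = 0.286888 rad
cos θ = 0.959129, sin θ = 0.282969 (intermediates below are computed at full precision and shown rounded to 5 d.p.)
v1: (-5,4) → rotate → (-5.92752,2.42167) → ×s → (-5.83120,2.38232) → (-5.83,2.38)
v2: (-3.5,-5) → rotate → (-1.94211,-5.78604) → ×s → (-1.91055,-5.69201) → (-1.91,-5.69)
v3: (1.5,0) → rotate → (1.43869,0.42445) → ×s → (1.41531,0.41756) → (1.42,0.42)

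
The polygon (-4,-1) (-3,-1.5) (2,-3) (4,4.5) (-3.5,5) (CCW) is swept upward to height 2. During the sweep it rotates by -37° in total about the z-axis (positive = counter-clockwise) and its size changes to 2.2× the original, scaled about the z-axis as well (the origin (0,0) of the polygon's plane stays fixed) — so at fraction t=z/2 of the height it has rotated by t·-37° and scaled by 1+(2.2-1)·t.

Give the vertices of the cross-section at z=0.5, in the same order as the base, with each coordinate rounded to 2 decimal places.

Cross-section at z=0.5: (-5.34,-0.45) (-4.16,-1.30) (1.94,-4.27) (6.07,4.94) (-3.45,7.15)

t = z/height = 0.5/2 = 0.25
s = 1 + (scale-1)·z/height = 1 + (2.2-1)·0.5/2 = 1.300000
θ = twist·z/height = -37°·0.5/2 = -9.2500° = -0.161443 rad
cos θ = 0.986996, sin θ = -0.160743 (intermediates below are computed at full precision and shown rounded to 5 d.p.)
v1: (-4,-1) → rotate → (-4.10873,-0.34403) → ×s → (-5.34135,-0.44723) → (-5.34,-0.45)
v2: (-3,-1.5) → rotate → (-3.20210,-0.99827) → ×s → (-4.16273,-1.29775) → (-4.16,-1.30)
v3: (2,-3) → rotate → (1.49177,-3.28247) → ×s → (1.93929,-4.26722) → (1.94,-4.27)
v4: (4,4.5) → rotate → (4.67133,3.79851) → ×s → (6.07273,4.93807) → (6.07,4.94)
v5: (-3.5,5) → rotate → (-2.65077,5.49758) → ×s → (-3.44601,7.14686) → (-3.45,7.15)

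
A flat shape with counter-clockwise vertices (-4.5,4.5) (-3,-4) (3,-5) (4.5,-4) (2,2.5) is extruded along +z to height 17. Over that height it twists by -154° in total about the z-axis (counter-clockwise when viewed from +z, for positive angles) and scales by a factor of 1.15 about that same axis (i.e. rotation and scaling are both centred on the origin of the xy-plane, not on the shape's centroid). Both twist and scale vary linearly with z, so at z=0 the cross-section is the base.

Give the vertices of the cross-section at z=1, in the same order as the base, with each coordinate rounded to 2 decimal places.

Cross-section at z=1: (-3.77,5.20) (-3.62,-3.51) (2.19,-5.46) (3.85,-4.70) (2.39,2.17)

t = z/height = 1/17 = 0.0588235
s = 1 + (scale-1)·z/height = 1 + (1.15-1)·1/17 = 1.008824
θ = twist·z/height = -154°·1/17 = -9.0588° = -0.158106 rad
cos θ = 0.987527, sin θ = -0.157448 (intermediates below are computed at full precision and shown rounded to 5 d.p.)
v1: (-4.5,4.5) → rotate → (-3.73535,5.15239) → ×s → (-3.76831,5.19785) → (-3.77,5.20)
v2: (-3,-4) → rotate → (-3.59238,-3.47776) → ×s → (-3.62407,-3.50845) → (-3.62,-3.51)
v3: (3,-5) → rotate → (2.17534,-5.40998) → ×s → (2.19453,-5.45772) → (2.19,-5.46)
v4: (4.5,-4) → rotate → (3.81408,-4.65863) → ×s → (3.84773,-4.69973) → (3.85,-4.70)
v5: (2,2.5) → rotate → (2.36868,2.15392) → ×s → (2.38958,2.17293) → (2.39,2.17)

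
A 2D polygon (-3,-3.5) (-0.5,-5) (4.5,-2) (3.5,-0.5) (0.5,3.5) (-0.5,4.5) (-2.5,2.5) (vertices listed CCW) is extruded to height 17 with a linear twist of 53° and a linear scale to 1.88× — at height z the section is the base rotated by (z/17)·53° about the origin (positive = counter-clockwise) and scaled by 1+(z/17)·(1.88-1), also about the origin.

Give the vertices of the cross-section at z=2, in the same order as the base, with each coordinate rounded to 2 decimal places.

t = z/height = 2/17 = 0.117647
s = 1 + (scale-1)·z/height = 1 + (1.88-1)·2/17 = 1.103529
θ = twist·z/height = 53°·2/17 = 6.2353° = 0.108826 rad
cos θ = 0.994084, sin θ = 0.108612 (intermediates below are computed at full precision and shown rounded to 5 d.p.)
v1: (-3,-3.5) → rotate → (-2.60211,-3.80513) → ×s → (-2.87151,-4.19907) → (-2.87,-4.20)
v2: (-0.5,-5) → rotate → (0.04602,-5.02473) → ×s → (0.05078,-5.54493) → (0.05,-5.54)
v3: (4.5,-2) → rotate → (4.69060,-1.49942) → ×s → (5.17622,-1.65465) → (5.18,-1.65)
v4: (3.5,-0.5) → rotate → (3.53360,-0.11690) → ×s → (3.89943,-0.12900) → (3.90,-0.13)
v5: (0.5,3.5) → rotate → (0.11690,3.53360) → ×s → (0.12900,3.89943) → (0.13,3.90)
v6: (-0.5,4.5) → rotate → (-0.98579,4.41907) → ×s → (-1.08785,4.87658) → (-1.09,4.88)
v7: (-2.5,2.5) → rotate → (-2.75674,2.21368) → ×s → (-3.04214,2.44286) → (-3.04,2.44)

Cross-section at z=2: (-2.87,-4.20) (0.05,-5.54) (5.18,-1.65) (3.90,-0.13) (0.13,3.90) (-1.09,4.88) (-3.04,2.44)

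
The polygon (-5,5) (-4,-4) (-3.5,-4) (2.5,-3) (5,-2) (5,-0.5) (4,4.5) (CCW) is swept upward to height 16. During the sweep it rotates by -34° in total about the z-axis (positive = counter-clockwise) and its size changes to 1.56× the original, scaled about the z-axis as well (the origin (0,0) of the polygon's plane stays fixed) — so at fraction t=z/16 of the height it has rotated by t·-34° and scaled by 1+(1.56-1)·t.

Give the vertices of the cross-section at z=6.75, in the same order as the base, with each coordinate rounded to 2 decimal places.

t = z/height = 6.75/16 = 0.421875
s = 1 + (scale-1)·z/height = 1 + (1.56-1)·6.75/16 = 1.236250
θ = twist·z/height = -34°·6.75/16 = -14.3438° = -0.250346 rad
cos θ = 0.968827, sin θ = -0.247739 (intermediates below are computed at full precision and shown rounded to 5 d.p.)
v1: (-5,5) → rotate → (-3.60544,6.08283) → ×s → (-4.45723,7.51990) → (-4.46,7.52)
v2: (-4,-4) → rotate → (-4.86626,-2.88435) → ×s → (-6.01592,-3.56578) → (-6.02,-3.57)
v3: (-3.5,-4) → rotate → (-4.38185,-3.00822) → ×s → (-5.41706,-3.71891) → (-5.42,-3.72)
v4: (2.5,-3) → rotate → (1.67885,-3.52583) → ×s → (2.07548,-4.35880) → (2.08,-4.36)
v5: (5,-2) → rotate → (4.34866,-3.17635) → ×s → (5.37603,-3.92676) → (5.38,-3.93)
v6: (5,-0.5) → rotate → (4.72026,-1.72311) → ×s → (5.83543,-2.13019) → (5.84,-2.13)
v7: (4,4.5) → rotate → (4.99013,3.36877) → ×s → (6.16905,4.16464) → (6.17,4.16)

Cross-section at z=6.75: (-4.46,7.52) (-6.02,-3.57) (-5.42,-3.72) (2.08,-4.36) (5.38,-3.93) (5.84,-2.13) (6.17,4.16)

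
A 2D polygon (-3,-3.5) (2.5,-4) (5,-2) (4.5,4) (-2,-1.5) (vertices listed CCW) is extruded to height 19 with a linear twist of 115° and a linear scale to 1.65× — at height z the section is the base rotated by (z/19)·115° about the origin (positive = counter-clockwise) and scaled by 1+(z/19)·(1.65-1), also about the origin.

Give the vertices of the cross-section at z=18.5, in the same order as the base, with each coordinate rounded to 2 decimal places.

t = z/height = 18.5/19 = 0.973684
s = 1 + (scale-1)·z/height = 1 + (1.65-1)·18.5/19 = 1.632895
θ = twist·z/height = 115°·18.5/19 = 111.9737° = 1.954309 rad
cos θ = -0.374181, sin θ = 0.927356 (intermediates below are computed at full precision and shown rounded to 5 d.p.)
v1: (-3,-3.5) → rotate → (4.36829,-1.47243) → ×s → (7.13295,-2.40433) → (7.13,-2.40)
v2: (2.5,-4) → rotate → (2.77397,3.81511) → ×s → (4.52960,6.22968) → (4.53,6.23)
v3: (5,-2) → rotate → (-0.01619,5.38514) → ×s → (-0.02644,8.79337) → (-0.03,8.79)
v4: (4.5,4) → rotate → (-5.39324,2.67638) → ×s → (-8.80659,4.37024) → (-8.81,4.37)
v5: (-2,-1.5) → rotate → (2.13940,-1.29344) → ×s → (3.49341,-2.11205) → (3.49,-2.11)

Cross-section at z=18.5: (7.13,-2.40) (4.53,6.23) (-0.03,8.79) (-8.81,4.37) (3.49,-2.11)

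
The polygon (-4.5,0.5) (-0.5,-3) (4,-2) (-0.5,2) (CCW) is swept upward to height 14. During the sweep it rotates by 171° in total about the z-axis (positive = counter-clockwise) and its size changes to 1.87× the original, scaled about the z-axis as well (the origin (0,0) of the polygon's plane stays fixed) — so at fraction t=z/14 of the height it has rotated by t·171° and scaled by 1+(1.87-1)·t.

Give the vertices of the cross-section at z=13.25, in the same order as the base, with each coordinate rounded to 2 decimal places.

t = z/height = 13.25/14 = 0.946429
s = 1 + (scale-1)·z/height = 1 + (1.87-1)·13.25/14 = 1.823393
θ = twist·z/height = 171°·13.25/14 = 161.8393° = 2.824628 rad
cos θ = -0.950186, sin θ = 0.311683 (intermediates below are computed at full precision and shown rounded to 5 d.p.)
v1: (-4.5,0.5) → rotate → (4.12000,-1.87767) → ×s → (7.51237,-3.42373) → (7.51,-3.42)
v2: (-0.5,-3) → rotate → (1.41014,2.69472) → ×s → (2.57125,4.91353) → (2.57,4.91)
v3: (4,-2) → rotate → (-3.17738,3.14711) → ×s → (-5.79361,5.73841) → (-5.79,5.74)
v4: (-0.5,2) → rotate → (-0.14827,-2.05621) → ×s → (-0.27036,-3.74929) → (-0.27,-3.75)

Cross-section at z=13.25: (7.51,-3.42) (2.57,4.91) (-5.79,5.74) (-0.27,-3.75)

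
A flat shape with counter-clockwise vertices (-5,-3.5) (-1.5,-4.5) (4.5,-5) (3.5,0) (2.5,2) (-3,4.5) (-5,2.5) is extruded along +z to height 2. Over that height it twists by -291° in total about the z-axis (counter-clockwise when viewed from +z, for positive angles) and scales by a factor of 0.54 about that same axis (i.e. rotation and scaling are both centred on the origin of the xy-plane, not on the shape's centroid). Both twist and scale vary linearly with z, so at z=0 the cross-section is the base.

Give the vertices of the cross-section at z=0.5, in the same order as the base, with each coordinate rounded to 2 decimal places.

Cross-section at z=0.5: (-4.27,3.31) (-4.20,0.09) (-3.04,-5.12) (0.92,-2.96) (2.35,-1.59) (3.02,3.72) (0.80,4.88)

t = z/height = 0.5/2 = 0.25
s = 1 + (scale-1)·z/height = 1 + (0.54-1)·0.5/2 = 0.885000
θ = twist·z/height = -291°·0.5/2 = -72.7500° = -1.269727 rad
cos θ = 0.296542, sin θ = -0.955020 (intermediates below are computed at full precision and shown rounded to 5 d.p.)
v1: (-5,-3.5) → rotate → (-4.82528,3.73720) → ×s → (-4.27037,3.30743) → (-4.27,3.31)
v2: (-1.5,-4.5) → rotate → (-4.74240,0.09809) → ×s → (-4.19703,0.08681) → (-4.20,0.09)
v3: (4.5,-5) → rotate → (-3.44066,-5.78030) → ×s → (-3.04499,-5.11556) → (-3.04,-5.12)
v4: (3.5,0) → rotate → (1.03790,-3.34257) → ×s → (0.91854,-2.95817) → (0.92,-2.96)
v5: (2.5,2) → rotate → (2.65139,-1.79447) → ×s → (2.34648,-1.58810) → (2.35,-1.59)
v6: (-3,4.5) → rotate → (3.40797,4.19950) → ×s → (3.01605,3.71655) → (3.02,3.72)
v7: (-5,2.5) → rotate → (0.90484,5.51645) → ×s → (0.80079,4.88206) → (0.80,4.88)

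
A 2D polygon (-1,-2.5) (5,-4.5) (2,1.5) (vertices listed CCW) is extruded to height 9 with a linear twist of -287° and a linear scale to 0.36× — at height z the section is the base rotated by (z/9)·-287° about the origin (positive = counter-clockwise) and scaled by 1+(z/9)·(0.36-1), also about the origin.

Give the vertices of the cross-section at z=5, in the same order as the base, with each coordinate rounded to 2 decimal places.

Cross-section at z=5: (0.04,1.73) (-4.04,1.58) (-0.87,-1.36)

t = z/height = 5/9 = 0.555556
s = 1 + (scale-1)·z/height = 1 + (0.36-1)·5/9 = 0.644444
θ = twist·z/height = -287°·5/9 = -159.4444° = -2.782831 rad
cos θ = -0.936332, sin θ = -0.351115 (intermediates below are computed at full precision and shown rounded to 5 d.p.)
v1: (-1,-2.5) → rotate → (0.05854,2.69195) → ×s → (0.03773,1.73481) → (0.04,1.73)
v2: (5,-4.5) → rotate → (-6.26168,2.45792) → ×s → (-4.03531,1.58399) → (-4.04,1.58)
v3: (2,1.5) → rotate → (-1.34599,-2.10673) → ×s → (-0.86742,-1.35767) → (-0.87,-1.36)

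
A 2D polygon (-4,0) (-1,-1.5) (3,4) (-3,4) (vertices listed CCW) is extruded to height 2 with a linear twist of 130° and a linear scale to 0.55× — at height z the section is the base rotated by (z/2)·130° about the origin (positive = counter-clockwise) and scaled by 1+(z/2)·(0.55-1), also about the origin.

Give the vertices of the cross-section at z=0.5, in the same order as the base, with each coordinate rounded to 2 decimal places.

t = z/height = 0.5/2 = 0.25
s = 1 + (scale-1)·z/height = 1 + (0.55-1)·0.5/2 = 0.887500
θ = twist·z/height = 130°·0.5/2 = 32.5000° = 0.567232 rad
cos θ = 0.843391, sin θ = 0.537300 (intermediates below are computed at full precision and shown rounded to 5 d.p.)
v1: (-4,0) → rotate → (-3.37357,-2.14920) → ×s → (-2.99404,-1.90741) → (-2.99,-1.91)
v2: (-1,-1.5) → rotate → (-0.03744,-1.80239) → ×s → (-0.03323,-1.59962) → (-0.03,-1.60)
v3: (3,4) → rotate → (0.38098,4.98546) → ×s → (0.33812,4.42460) → (0.34,4.42)
v4: (-3,4) → rotate → (-4.67937,1.76167) → ×s → (-4.15294,1.56348) → (-4.15,1.56)

Cross-section at z=0.5: (-2.99,-1.91) (-0.03,-1.60) (0.34,4.42) (-4.15,1.56)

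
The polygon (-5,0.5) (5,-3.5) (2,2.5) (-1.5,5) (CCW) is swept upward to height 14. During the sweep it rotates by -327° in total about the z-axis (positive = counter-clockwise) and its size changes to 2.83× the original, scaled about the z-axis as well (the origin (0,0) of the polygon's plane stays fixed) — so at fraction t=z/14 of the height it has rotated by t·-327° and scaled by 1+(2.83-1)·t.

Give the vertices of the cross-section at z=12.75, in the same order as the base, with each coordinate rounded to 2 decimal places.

t = z/height = 12.75/14 = 0.910714
s = 1 + (scale-1)·z/height = 1 + (2.83-1)·12.75/14 = 2.666607
θ = twist·z/height = -327°·12.75/14 = -297.8036° = -5.197653 rad
cos θ = 0.466442, sin θ = 0.884552 (intermediates below are computed at full precision and shown rounded to 5 d.p.)
v1: (-5,0.5) → rotate → (-2.77448,-4.18954) → ×s → (-7.39846,-11.17185) → (-7.40,-11.17)
v2: (5,-3.5) → rotate → (5.42814,2.79021) → ×s → (14.47472,7.44040) → (14.47,7.44)
v3: (2,2.5) → rotate → (-1.27850,2.93521) → ×s → (-3.40925,7.82705) → (-3.41,7.83)
v4: (-1.5,5) → rotate → (-5.12242,1.00538) → ×s → (-13.65949,2.68096) → (-13.66,2.68)

Cross-section at z=12.75: (-7.40,-11.17) (14.47,7.44) (-3.41,7.83) (-13.66,2.68)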